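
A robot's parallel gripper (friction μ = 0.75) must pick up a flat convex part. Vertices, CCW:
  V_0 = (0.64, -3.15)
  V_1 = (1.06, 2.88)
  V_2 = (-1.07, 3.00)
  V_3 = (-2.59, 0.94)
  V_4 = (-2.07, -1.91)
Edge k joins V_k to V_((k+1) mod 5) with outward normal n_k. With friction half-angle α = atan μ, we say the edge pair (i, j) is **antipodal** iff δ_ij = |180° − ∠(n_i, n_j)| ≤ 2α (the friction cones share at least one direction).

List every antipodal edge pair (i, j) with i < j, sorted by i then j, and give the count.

α = atan 0.75 = 36.87°;  2α = 73.74°
n_0 = (+0.9976, -0.0695)
n_1 = (+0.0562, +0.9984)
n_2 = (-0.8047, +0.5937)
n_3 = (-0.9838, -0.1795)
n_4 = (-0.4161, -0.9093)
  (0,1): δ = 89.24°  ·
  (0,2): δ = 32.44°  ✓
  (0,3): δ = 14.32°  ✓
  (0,4): δ = 69.40°  ✓
  (1,2): δ = 123.20°  ·
  (1,3): δ = 76.44°  ·
  (1,4): δ = 21.36°  ✓
  (2,3): δ = 133.24°  ·
  (2,4): δ = 78.16°  ·
  (3,4): δ = 124.93°  ·
antipodal pairs: 4

count = 4; pairs: (0,2), (0,3), (0,4), (1,4)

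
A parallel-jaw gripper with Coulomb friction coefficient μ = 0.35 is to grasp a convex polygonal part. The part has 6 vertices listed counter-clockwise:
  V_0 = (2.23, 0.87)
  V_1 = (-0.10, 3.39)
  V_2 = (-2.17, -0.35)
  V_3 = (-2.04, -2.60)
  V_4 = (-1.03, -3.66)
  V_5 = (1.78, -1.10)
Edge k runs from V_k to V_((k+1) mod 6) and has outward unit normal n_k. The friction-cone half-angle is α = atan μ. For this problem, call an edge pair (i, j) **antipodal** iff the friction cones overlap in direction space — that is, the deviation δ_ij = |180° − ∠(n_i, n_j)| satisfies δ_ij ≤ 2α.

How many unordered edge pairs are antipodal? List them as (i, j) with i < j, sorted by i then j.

count = 4; pairs: (0,3), (1,4), (1,5), (2,5)

α = atan 0.35 = 19.29°;  2α = 38.58°
n_0 = (+0.7342, +0.6789)
n_1 = (-0.8749, +0.4843)
n_2 = (-0.9983, -0.0577)
n_3 = (-0.7240, -0.6898)
n_4 = (+0.6735, -0.7392)
n_5 = (+0.9749, -0.2227)
  (0,1): δ = 71.72°  ·
  (0,2): δ = 39.45°  ·
  (0,3): δ = 0.86°  ✓
  (0,4): δ = 89.58°  ·
  (0,5): δ = 124.38°  ·
  (1,2): δ = 147.73°  ·
  (1,3): δ = 107.42°  ·
  (1,4): δ = 18.70°  ✓
  (1,5): δ = 16.10°  ✓
  (2,3): δ = 139.69°  ·
  (2,4): δ = 50.97°  ·
  (2,5): δ = 16.17°  ✓
  (3,4): δ = 91.28°  ·
  (3,5): δ = 56.48°  ·
  (4,5): δ = 145.20°  ·
antipodal pairs: 4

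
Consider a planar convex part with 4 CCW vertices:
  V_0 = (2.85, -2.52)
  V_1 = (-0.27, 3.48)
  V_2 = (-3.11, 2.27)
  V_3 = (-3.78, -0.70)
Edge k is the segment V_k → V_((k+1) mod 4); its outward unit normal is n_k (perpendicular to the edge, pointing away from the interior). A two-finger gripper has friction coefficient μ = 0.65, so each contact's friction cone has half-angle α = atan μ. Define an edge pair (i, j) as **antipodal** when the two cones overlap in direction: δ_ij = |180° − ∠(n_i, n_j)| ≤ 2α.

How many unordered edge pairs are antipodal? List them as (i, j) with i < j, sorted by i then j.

α = atan 0.65 = 33.02°;  2α = 66.05°
n_0 = (+0.8872, +0.4614)
n_1 = (-0.3920, +0.9200)
n_2 = (-0.9755, +0.2201)
n_3 = (-0.2647, -0.9643)
  (0,1): δ = 94.40°  ·
  (0,2): δ = 40.19°  ✓
  (0,3): δ = 47.18°  ✓
  (1,2): δ = 125.79°  ·
  (1,3): δ = 38.43°  ✓
  (2,3): δ = 92.64°  ·
antipodal pairs: 3

count = 3; pairs: (0,2), (0,3), (1,3)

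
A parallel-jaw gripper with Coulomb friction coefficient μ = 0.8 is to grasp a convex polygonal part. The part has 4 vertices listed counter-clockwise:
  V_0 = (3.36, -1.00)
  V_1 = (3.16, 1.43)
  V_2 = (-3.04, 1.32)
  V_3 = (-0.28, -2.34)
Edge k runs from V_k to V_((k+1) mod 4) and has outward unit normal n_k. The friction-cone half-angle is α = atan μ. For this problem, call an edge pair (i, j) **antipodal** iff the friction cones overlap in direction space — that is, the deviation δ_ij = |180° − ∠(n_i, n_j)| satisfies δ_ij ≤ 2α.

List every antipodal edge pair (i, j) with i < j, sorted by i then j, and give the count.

count = 3; pairs: (0,2), (1,2), (1,3)

α = atan 0.8 = 38.66°;  2α = 77.32°
n_0 = (+0.9966, +0.0820)
n_1 = (-0.0177, +0.9998)
n_2 = (-0.7984, -0.6021)
n_3 = (+0.3455, -0.9384)
  (0,1): δ = 93.69°  ·
  (0,2): δ = 32.31°  ✓
  (0,3): δ = 105.51°  ·
  (1,2): δ = 54.00°  ✓
  (1,3): δ = 19.19°  ✓
  (2,3): δ = 106.81°  ·
antipodal pairs: 3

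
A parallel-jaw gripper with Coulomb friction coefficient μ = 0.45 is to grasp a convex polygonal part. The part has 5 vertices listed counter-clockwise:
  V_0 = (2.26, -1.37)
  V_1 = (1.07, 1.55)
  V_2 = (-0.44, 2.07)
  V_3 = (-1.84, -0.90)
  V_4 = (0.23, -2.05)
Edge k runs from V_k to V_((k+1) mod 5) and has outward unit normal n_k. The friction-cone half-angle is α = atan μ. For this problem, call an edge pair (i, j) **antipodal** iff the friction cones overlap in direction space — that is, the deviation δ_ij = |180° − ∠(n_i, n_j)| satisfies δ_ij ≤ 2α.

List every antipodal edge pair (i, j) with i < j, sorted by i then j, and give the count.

count = 5; pairs: (0,2), (0,3), (1,3), (1,4), (2,4)

α = atan 0.45 = 24.23°;  2α = 48.46°
n_0 = (+0.9261, +0.3774)
n_1 = (+0.3256, +0.9455)
n_2 = (-0.9045, +0.4264)
n_3 = (-0.4856, -0.8742)
n_4 = (+0.3176, -0.9482)
  (0,1): δ = 131.17°  ·
  (0,2): δ = 47.41°  ✓
  (0,3): δ = 38.77°  ✓
  (0,4): δ = 86.35°  ·
  (1,2): δ = 96.24°  ·
  (1,3): δ = 10.05°  ✓
  (1,4): δ = 37.52°  ✓
  (2,3): δ = 93.82°  ·
  (2,4): δ = 46.24°  ✓
  (3,4): δ = 132.43°  ·
antipodal pairs: 5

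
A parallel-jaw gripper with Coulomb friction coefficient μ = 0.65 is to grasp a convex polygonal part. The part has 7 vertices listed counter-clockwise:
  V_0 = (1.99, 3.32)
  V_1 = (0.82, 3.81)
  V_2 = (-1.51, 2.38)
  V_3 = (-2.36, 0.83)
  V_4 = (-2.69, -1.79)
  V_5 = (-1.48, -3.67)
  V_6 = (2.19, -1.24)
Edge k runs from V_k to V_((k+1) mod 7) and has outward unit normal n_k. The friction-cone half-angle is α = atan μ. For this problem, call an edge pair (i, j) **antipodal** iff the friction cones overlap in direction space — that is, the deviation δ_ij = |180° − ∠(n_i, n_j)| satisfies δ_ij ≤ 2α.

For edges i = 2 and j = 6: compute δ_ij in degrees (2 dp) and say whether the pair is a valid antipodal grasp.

α = atan 0.65 = 33.02°;  2α = 66.05°
edge 2: e_2 = (-0.85, -1.55);  n_2 = (-0.8768, +0.4808)
edge 6: e_6 = (-0.20, +4.56);  n_6 = (+0.9990, +0.0438)
∠(n_2, n_6) = 148.75°
δ = |180° − 148.75°| = 31.25°
31.25° ≤ 2α = 66.05°  →  valid

δ = 31.25°, valid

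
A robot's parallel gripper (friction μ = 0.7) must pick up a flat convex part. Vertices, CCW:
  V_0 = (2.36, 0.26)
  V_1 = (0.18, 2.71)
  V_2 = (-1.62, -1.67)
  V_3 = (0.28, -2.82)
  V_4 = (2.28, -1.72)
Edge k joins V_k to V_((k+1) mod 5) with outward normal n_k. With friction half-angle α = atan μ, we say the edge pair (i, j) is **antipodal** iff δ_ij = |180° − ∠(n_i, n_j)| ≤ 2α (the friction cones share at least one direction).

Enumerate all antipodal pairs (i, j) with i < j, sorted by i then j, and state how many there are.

count = 5; pairs: (0,1), (0,2), (1,3), (1,4), (2,4)

α = atan 0.7 = 34.99°;  2α = 69.98°
n_0 = (+0.7471, +0.6647)
n_1 = (-0.9249, +0.3801)
n_2 = (-0.5178, -0.8555)
n_3 = (+0.4819, -0.8762)
n_4 = (+0.9992, -0.0404)
  (0,1): δ = 64.00°  ✓
  (0,2): δ = 17.15°  ✓
  (0,3): δ = 77.15°  ·
  (0,4): δ = 136.02°  ·
  (1,2): δ = 98.84°  ·
  (1,3): δ = 38.85°  ✓
  (1,4): δ = 20.03°  ✓
  (2,3): δ = 120.00°  ·
  (2,4): δ = 61.13°  ✓
  (3,4): δ = 121.12°  ·
antipodal pairs: 5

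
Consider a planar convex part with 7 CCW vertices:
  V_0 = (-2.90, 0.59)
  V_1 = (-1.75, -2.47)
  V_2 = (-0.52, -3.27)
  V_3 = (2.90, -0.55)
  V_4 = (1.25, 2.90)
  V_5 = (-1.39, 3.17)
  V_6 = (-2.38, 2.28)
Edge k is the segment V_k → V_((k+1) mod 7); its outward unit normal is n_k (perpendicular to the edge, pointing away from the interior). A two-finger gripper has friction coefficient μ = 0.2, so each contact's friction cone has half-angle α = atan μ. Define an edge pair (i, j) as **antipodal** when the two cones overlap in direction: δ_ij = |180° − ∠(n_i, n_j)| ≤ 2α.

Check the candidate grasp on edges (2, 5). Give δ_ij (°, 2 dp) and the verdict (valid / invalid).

α = atan 0.2 = 11.31°;  2α = 22.62°
edge 2: e_2 = (+3.42, +2.72);  n_2 = (+0.6225, -0.7827)
edge 5: e_5 = (-0.99, -0.89);  n_5 = (-0.6685, +0.7437)
∠(n_2, n_5) = 176.54°
δ = |180° − 176.54°| = 3.46°
3.46° ≤ 2α = 22.62°  →  valid

δ = 3.46°, valid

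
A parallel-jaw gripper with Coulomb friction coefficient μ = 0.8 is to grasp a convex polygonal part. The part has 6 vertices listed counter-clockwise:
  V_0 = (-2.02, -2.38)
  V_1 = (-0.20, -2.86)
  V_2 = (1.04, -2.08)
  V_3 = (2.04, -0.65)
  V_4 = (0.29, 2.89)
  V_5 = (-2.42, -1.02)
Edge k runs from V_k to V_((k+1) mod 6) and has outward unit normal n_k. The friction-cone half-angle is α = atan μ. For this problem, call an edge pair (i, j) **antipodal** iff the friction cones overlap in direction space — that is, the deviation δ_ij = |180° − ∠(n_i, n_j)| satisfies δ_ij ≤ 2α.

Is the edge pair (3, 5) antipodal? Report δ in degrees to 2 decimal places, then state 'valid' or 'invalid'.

α = atan 0.8 = 38.66°;  2α = 77.32°
edge 3: e_3 = (-1.75, +3.54);  n_3 = (+0.8964, +0.4432)
edge 5: e_5 = (+0.40, -1.36);  n_5 = (-0.9594, -0.2822)
∠(n_3, n_5) = 170.08°
δ = |180° − 170.08°| = 9.92°
9.92° ≤ 2α = 77.32°  →  valid

δ = 9.92°, valid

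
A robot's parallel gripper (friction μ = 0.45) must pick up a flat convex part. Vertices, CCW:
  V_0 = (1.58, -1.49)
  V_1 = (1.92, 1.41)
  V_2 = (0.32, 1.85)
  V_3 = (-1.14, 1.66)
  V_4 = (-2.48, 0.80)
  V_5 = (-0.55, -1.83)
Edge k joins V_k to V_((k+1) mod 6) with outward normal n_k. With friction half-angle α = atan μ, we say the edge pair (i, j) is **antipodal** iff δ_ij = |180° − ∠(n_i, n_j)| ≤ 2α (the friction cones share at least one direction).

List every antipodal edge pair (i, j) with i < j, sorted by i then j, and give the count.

count = 5; pairs: (0,4), (1,4), (1,5), (2,5), (3,5)

α = atan 0.45 = 24.23°;  2α = 48.46°
n_0 = (+0.9932, -0.1164)
n_1 = (+0.2652, +0.9642)
n_2 = (-0.1290, +0.9916)
n_3 = (-0.5401, +0.8416)
n_4 = (-0.8062, -0.5916)
n_5 = (+0.1576, -0.9875)
  (0,1): δ = 98.69°  ·
  (0,2): δ = 75.90°  ·
  (0,3): δ = 50.62°  ·
  (0,4): δ = 42.96°  ✓
  (0,5): δ = 105.76°  ·
  (1,2): δ = 157.21°  ·
  (1,3): δ = 131.93°  ·
  (1,4): δ = 38.35°  ✓
  (1,5): δ = 24.45°  ✓
  (2,3): δ = 154.72°  ·
  (2,4): δ = 61.14°  ·
  (2,5): δ = 1.65°  ✓
  (3,4): δ = 86.42°  ·
  (3,5): δ = 23.62°  ✓
  (4,5): δ = 117.20°  ·
antipodal pairs: 5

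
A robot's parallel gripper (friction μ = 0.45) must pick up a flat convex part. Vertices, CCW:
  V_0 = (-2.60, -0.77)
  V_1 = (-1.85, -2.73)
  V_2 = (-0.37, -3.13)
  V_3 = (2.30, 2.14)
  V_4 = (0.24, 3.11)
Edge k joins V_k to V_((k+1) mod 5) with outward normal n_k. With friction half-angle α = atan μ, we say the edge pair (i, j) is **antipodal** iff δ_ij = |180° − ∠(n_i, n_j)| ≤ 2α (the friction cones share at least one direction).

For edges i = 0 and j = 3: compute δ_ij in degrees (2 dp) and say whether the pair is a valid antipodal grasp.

δ = 43.85°, valid

α = atan 0.45 = 24.23°;  2α = 48.46°
edge 0: e_0 = (+0.75, -1.96);  n_0 = (-0.9340, -0.3574)
edge 3: e_3 = (-2.06, +0.97);  n_3 = (+0.4260, +0.9047)
∠(n_0, n_3) = 136.15°
δ = |180° − 136.15°| = 43.85°
43.85° ≤ 2α = 48.46°  →  valid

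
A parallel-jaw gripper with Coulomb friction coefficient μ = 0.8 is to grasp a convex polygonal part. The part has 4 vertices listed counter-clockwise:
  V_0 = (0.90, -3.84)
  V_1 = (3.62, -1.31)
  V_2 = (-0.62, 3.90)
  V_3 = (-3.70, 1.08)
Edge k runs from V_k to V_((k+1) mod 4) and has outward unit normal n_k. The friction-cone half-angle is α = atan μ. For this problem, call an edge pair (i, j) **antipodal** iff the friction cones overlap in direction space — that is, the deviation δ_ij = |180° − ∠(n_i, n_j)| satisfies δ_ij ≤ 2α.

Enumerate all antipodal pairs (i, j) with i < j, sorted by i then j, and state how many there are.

α = atan 0.8 = 38.66°;  2α = 77.32°
n_0 = (+0.6811, -0.7322)
n_1 = (+0.7756, +0.6312)
n_2 = (-0.6753, +0.7376)
n_3 = (-0.7305, -0.6830)
  (0,1): δ = 93.79°  ·
  (0,2): δ = 0.45°  ✓
  (0,3): δ = 90.15°  ·
  (1,2): δ = 86.66°  ·
  (1,3): δ = 3.94°  ✓
  (2,3): δ = 89.40°  ·
antipodal pairs: 2

count = 2; pairs: (0,2), (1,3)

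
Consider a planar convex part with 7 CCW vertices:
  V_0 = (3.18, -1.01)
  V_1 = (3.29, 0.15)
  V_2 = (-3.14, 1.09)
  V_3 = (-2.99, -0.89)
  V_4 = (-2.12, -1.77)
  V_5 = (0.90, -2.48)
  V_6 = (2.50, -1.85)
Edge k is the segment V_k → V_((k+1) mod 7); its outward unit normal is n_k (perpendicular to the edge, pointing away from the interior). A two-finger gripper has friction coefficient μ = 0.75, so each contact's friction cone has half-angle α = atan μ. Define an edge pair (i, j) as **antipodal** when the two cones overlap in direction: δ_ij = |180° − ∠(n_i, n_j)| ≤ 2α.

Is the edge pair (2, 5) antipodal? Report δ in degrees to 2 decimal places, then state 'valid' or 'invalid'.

α = atan 0.75 = 36.87°;  2α = 73.74°
edge 2: e_2 = (+0.15, -1.98);  n_2 = (-0.9971, -0.0755)
edge 5: e_5 = (+1.60, +0.63);  n_5 = (+0.3664, -0.9305)
∠(n_2, n_5) = 107.16°
δ = |180° − 107.16°| = 72.84°
72.84° ≤ 2α = 73.74°  →  valid

δ = 72.84°, valid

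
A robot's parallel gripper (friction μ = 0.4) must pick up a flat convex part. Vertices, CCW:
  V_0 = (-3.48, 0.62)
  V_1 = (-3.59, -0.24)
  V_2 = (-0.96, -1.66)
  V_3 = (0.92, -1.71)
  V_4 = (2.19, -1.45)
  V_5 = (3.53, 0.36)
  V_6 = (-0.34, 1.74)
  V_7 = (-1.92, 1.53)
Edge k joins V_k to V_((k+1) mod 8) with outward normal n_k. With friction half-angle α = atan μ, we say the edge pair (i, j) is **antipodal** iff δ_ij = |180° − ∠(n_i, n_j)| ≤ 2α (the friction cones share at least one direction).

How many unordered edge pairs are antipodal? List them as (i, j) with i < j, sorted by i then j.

α = atan 0.4 = 21.80°;  2α = 43.60°
n_0 = (-0.9919, +0.1269)
n_1 = (-0.4751, -0.8799)
n_2 = (-0.0266, -0.9996)
n_3 = (+0.2006, -0.9797)
n_4 = (+0.8037, -0.5950)
n_5 = (+0.3359, +0.9419)
n_6 = (-0.1318, +0.9913)
n_7 = (-0.5039, +0.8638)
  (0,1): δ = 111.08°  ·
  (0,2): δ = 84.23°  ·
  (0,3): δ = 71.14°  ·
  (0,4): δ = 29.22°  ✓
  (0,5): δ = 77.66°  ·
  (0,6): δ = 104.86°  ·
  (0,7): δ = 127.55°  ·
  (1,2): δ = 153.16°  ·
  (1,3): δ = 140.06°  ·
  (1,4): δ = 98.15°  ·
  (1,5): δ = 8.74°  ✓
  (1,6): δ = 35.94°  ✓
  (1,7): δ = 58.62°  ·
  (2,3): δ = 166.91°  ·
  (2,4): δ = 124.99°  ·
  (2,5): δ = 18.10°  ✓
  (2,6): δ = 9.09°  ✓
  (2,7): δ = 31.78°  ✓
  (3,4): δ = 138.08°  ·
  (3,5): δ = 31.20°  ✓
  (3,6): δ = 4.00°  ✓
  (3,7): δ = 18.69°  ✓
  (4,5): δ = 73.11°  ·
  (4,6): δ = 45.92°  ·
  (4,7): δ = 23.23°  ✓
  (5,6): δ = 152.80°  ·
  (5,7): δ = 130.12°  ·
  (6,7): δ = 157.31°  ·
antipodal pairs: 10

count = 10; pairs: (0,4), (1,5), (1,6), (2,5), (2,6), (2,7), (3,5), (3,6), (3,7), (4,7)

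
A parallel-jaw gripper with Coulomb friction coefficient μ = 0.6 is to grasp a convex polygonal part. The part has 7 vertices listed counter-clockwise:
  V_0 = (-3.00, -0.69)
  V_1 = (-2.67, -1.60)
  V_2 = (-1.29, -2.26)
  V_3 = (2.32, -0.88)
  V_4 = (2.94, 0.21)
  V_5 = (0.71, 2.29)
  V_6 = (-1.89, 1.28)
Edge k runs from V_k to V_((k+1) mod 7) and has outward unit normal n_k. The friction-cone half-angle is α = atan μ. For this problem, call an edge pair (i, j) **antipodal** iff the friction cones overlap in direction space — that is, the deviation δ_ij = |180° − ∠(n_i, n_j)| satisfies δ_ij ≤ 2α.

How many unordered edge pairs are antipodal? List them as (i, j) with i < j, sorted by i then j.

count = 8; pairs: (0,3), (0,4), (1,4), (1,5), (2,5), (2,6), (3,5), (3,6)

α = atan 0.6 = 30.96°;  2α = 61.93°
n_0 = (-0.9401, -0.3409)
n_1 = (-0.4315, -0.9021)
n_2 = (+0.3571, -0.9341)
n_3 = (+0.8692, -0.4944)
n_4 = (+0.6821, +0.7313)
n_5 = (-0.3621, +0.9321)
n_6 = (-0.8712, +0.4909)
  (0,1): δ = 135.49°  ·
  (0,2): δ = 89.01°  ·
  (0,3): δ = 49.56°  ✓
  (0,4): δ = 27.06°  ✓
  (0,5): δ = 91.30°  ·
  (0,6): δ = 130.67°  ·
  (1,2): δ = 133.52°  ·
  (1,3): δ = 94.07°  ·
  (1,4): δ = 17.45°  ✓
  (1,5): δ = 46.79°  ✓
  (1,6): δ = 86.16°  ·
  (2,3): δ = 140.55°  ·
  (2,4): δ = 63.93°  ·
  (2,5): δ = 0.31°  ✓
  (2,6): δ = 39.68°  ✓
  (3,4): δ = 103.38°  ·
  (3,5): δ = 39.14°  ✓
  (3,6): δ = 0.23°  ✓
  (4,5): δ = 115.76°  ·
  (4,6): δ = 76.39°  ·
  (5,6): δ = 140.63°  ·
antipodal pairs: 8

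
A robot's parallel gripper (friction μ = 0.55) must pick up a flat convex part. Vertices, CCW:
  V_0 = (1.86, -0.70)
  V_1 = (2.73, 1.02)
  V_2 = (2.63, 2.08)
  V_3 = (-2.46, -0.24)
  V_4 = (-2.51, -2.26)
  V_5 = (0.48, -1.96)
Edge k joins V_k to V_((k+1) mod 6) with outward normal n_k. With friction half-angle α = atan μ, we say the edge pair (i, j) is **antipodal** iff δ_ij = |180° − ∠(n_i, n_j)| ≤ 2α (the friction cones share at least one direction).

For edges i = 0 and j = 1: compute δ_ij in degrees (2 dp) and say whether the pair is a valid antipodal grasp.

δ = 147.78°, invalid

α = atan 0.55 = 28.81°;  2α = 57.62°
edge 0: e_0 = (+0.87, +1.72);  n_0 = (+0.8923, -0.4514)
edge 1: e_1 = (-0.10, +1.06);  n_1 = (+0.9956, +0.0939)
∠(n_0, n_1) = 32.22°
δ = |180° − 32.22°| = 147.78°
147.78° > 2α = 57.62°  →  invalid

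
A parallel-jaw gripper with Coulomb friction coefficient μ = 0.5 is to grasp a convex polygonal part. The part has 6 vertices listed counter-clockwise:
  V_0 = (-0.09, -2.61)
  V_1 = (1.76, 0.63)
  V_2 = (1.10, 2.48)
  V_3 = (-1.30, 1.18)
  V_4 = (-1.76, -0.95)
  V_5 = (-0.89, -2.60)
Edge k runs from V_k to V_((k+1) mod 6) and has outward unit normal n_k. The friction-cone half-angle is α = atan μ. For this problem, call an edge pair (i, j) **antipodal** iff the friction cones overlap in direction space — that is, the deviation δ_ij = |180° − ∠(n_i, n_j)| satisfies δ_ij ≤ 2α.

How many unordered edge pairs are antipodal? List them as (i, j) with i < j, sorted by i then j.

α = atan 0.5 = 26.57°;  2α = 53.13°
n_0 = (+0.8684, -0.4959)
n_1 = (+0.9419, +0.3360)
n_2 = (-0.4763, +0.8793)
n_3 = (-0.9775, +0.2111)
n_4 = (-0.8846, -0.4664)
n_5 = (-0.0125, -0.9999)
  (0,1): δ = 130.64°  ·
  (0,2): δ = 31.83°  ✓
  (0,3): δ = 17.54°  ✓
  (0,4): δ = 57.53°  ·
  (0,5): δ = 119.01°  ·
  (1,2): δ = 81.19°  ·
  (1,3): δ = 31.82°  ✓
  (1,4): δ = 8.17°  ✓
  (1,5): δ = 69.65°  ·
  (2,3): δ = 130.63°  ·
  (2,4): δ = 90.64°  ·
  (2,5): δ = 29.16°  ✓
  (3,4): δ = 140.01°  ·
  (3,5): δ = 78.53°  ·
  (4,5): δ = 118.52°  ·
antipodal pairs: 5

count = 5; pairs: (0,2), (0,3), (1,3), (1,4), (2,5)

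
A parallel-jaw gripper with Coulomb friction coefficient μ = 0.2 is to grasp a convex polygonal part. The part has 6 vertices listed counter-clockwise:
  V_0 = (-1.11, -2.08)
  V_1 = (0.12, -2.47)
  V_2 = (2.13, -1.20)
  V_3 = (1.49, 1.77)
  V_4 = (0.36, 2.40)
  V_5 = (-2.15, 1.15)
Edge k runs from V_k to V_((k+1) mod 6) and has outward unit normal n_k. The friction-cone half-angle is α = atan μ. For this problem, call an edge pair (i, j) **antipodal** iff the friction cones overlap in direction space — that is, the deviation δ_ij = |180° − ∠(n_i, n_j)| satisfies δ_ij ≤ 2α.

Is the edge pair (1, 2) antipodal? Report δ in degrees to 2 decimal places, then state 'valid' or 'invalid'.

δ = 110.13°, invalid

α = atan 0.2 = 11.31°;  2α = 22.62°
edge 1: e_1 = (+2.01, +1.27);  n_1 = (+0.5342, -0.8454)
edge 2: e_2 = (-0.64, +2.97);  n_2 = (+0.9776, +0.2107)
∠(n_1, n_2) = 69.87°
δ = |180° − 69.87°| = 110.13°
110.13° > 2α = 22.62°  →  invalid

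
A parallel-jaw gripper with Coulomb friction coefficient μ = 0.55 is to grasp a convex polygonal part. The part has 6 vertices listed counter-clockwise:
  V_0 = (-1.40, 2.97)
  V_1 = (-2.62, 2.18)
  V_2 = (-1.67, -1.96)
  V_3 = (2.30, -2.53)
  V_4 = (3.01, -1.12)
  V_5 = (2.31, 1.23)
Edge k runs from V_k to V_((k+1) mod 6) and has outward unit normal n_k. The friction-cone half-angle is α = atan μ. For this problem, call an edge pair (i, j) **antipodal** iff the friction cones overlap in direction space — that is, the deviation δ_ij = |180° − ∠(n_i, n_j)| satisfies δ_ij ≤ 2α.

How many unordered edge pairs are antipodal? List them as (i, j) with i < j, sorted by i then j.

α = atan 0.55 = 28.81°;  2α = 57.62°
n_0 = (-0.5435, +0.8394)
n_1 = (-0.9747, -0.2237)
n_2 = (-0.1421, -0.9898)
n_3 = (+0.8932, -0.4497)
n_4 = (+0.9584, +0.2855)
n_5 = (+0.4246, +0.9054)
  (0,1): δ = 110.00°  ·
  (0,2): δ = 41.10°  ✓
  (0,3): δ = 30.35°  ✓
  (0,4): δ = 73.66°  ·
  (0,5): δ = 121.95°  ·
  (1,2): δ = 111.09°  ·
  (1,3): δ = 39.65°  ✓
  (1,4): δ = 3.66°  ✓
  (1,5): δ = 51.95°  ✓
  (2,3): δ = 108.56°  ·
  (2,4): δ = 65.24°  ·
  (2,5): δ = 16.96°  ✓
  (3,4): δ = 136.69°  ·
  (3,5): δ = 88.40°  ·
  (4,5): δ = 131.71°  ·
antipodal pairs: 6

count = 6; pairs: (0,2), (0,3), (1,3), (1,4), (1,5), (2,5)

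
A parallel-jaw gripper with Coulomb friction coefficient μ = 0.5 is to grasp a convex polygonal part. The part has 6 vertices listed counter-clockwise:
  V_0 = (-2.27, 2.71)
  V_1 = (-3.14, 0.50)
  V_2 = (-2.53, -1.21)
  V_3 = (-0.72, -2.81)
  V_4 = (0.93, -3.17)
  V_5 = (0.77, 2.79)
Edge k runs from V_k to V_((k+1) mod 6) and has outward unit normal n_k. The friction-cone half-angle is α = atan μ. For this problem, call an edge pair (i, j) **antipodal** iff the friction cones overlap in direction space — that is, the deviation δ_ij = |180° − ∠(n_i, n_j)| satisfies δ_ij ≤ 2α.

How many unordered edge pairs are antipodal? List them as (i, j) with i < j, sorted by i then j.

α = atan 0.5 = 26.57°;  2α = 53.13°
n_0 = (-0.9305, +0.3663)
n_1 = (-0.9419, -0.3360)
n_2 = (-0.6623, -0.7492)
n_3 = (-0.2132, -0.9770)
n_4 = (+0.9996, +0.0268)
n_5 = (-0.0263, +0.9997)
  (0,1): δ = 138.88°  ·
  (0,2): δ = 109.99°  ·
  (0,3): δ = 80.82°  ·
  (0,4): δ = 23.03°  ✓
  (0,5): δ = 113.00°  ·
  (1,2): δ = 151.11°  ·
  (1,3): δ = 121.94°  ·
  (1,4): δ = 18.09°  ✓
  (1,5): δ = 71.87°  ·
  (2,3): δ = 150.83°  ·
  (2,4): δ = 46.99°  ✓
  (2,5): δ = 42.98°  ✓
  (3,4): δ = 76.15°  ·
  (3,5): δ = 13.82°  ✓
  (4,5): δ = 90.03°  ·
antipodal pairs: 5

count = 5; pairs: (0,4), (1,4), (2,4), (2,5), (3,5)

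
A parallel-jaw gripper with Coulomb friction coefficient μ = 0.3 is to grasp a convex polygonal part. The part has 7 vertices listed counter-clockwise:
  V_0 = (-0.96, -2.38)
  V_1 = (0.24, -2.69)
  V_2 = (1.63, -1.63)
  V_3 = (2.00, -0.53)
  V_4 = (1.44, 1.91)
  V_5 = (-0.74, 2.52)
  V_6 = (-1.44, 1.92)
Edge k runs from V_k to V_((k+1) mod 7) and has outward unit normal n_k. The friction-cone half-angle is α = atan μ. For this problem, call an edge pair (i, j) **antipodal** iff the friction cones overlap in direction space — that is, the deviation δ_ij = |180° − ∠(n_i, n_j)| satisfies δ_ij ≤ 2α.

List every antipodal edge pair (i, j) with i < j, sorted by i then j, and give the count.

α = atan 0.3 = 16.70°;  2α = 33.40°
n_0 = (-0.2501, -0.9682)
n_1 = (+0.6064, -0.7952)
n_2 = (+0.9478, -0.3188)
n_3 = (+0.9747, +0.2237)
n_4 = (+0.2695, +0.9630)
n_5 = (-0.6508, +0.7593)
n_6 = (-0.9938, -0.1109)
  (0,1): δ = 128.19°  ·
  (0,2): δ = 94.11°  ·
  (0,3): δ = 62.59°  ·
  (0,4): δ = 1.15°  ✓
  (0,5): δ = 55.09°  ·
  (0,6): δ = 110.85°  ·
  (1,2): δ = 145.92°  ·
  (1,3): δ = 114.40°  ·
  (1,4): δ = 52.96°  ·
  (1,5): δ = 3.27°  ✓
  (1,6): δ = 59.04°  ·
  (2,3): δ = 148.48°  ·
  (2,4): δ = 87.04°  ·
  (2,5): δ = 30.81°  ✓
  (2,6): δ = 24.96°  ✓
  (3,4): δ = 118.56°  ·
  (3,5): δ = 62.32°  ·
  (3,6): δ = 6.56°  ✓
  (4,5): δ = 123.77°  ·
  (4,6): δ = 68.00°  ·
  (5,6): δ = 124.23°  ·
antipodal pairs: 5

count = 5; pairs: (0,4), (1,5), (2,5), (2,6), (3,6)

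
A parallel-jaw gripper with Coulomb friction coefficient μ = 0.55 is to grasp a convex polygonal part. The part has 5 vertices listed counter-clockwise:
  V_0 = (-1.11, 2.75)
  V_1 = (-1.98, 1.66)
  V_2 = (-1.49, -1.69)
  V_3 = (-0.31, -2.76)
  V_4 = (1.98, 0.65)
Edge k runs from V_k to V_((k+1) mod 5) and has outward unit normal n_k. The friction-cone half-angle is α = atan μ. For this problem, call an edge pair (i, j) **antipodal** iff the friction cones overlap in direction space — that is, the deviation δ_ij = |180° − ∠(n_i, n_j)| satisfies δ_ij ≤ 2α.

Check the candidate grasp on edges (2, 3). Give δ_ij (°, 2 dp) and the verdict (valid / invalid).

α = atan 0.55 = 28.81°;  2α = 57.62°
edge 2: e_2 = (+1.18, -1.07);  n_2 = (-0.6717, -0.7408)
edge 3: e_3 = (+2.29, +3.41);  n_3 = (+0.8302, -0.5575)
∠(n_2, n_3) = 98.32°
δ = |180° − 98.32°| = 81.68°
81.68° > 2α = 57.62°  →  invalid

δ = 81.68°, invalid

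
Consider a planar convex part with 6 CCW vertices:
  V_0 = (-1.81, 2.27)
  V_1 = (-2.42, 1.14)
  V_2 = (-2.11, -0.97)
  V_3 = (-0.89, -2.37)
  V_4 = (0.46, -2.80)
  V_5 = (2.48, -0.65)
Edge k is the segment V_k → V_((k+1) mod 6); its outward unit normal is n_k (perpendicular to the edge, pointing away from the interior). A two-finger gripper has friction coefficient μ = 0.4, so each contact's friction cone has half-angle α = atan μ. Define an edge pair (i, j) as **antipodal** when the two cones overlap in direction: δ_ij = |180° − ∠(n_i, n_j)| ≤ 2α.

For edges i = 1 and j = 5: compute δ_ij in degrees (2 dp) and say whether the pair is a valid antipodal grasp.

δ = 47.40°, invalid

α = atan 0.4 = 21.80°;  2α = 43.60°
edge 1: e_1 = (+0.31, -2.11);  n_1 = (-0.9894, -0.1454)
edge 5: e_5 = (-4.29, +2.92);  n_5 = (+0.5627, +0.8267)
∠(n_1, n_5) = 132.60°
δ = |180° − 132.60°| = 47.40°
47.40° > 2α = 43.60°  →  invalid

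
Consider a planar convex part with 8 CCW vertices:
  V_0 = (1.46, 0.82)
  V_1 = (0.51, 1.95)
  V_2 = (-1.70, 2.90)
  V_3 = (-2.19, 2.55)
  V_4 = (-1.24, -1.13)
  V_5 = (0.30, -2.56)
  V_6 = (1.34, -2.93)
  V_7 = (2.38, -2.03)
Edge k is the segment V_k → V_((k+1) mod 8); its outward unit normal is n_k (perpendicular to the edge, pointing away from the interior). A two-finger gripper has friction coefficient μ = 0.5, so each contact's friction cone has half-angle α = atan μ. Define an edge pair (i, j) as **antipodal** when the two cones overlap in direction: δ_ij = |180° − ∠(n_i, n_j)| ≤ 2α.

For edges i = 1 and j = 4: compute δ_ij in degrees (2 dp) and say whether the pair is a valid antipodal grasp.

δ = 19.62°, valid

α = atan 0.5 = 26.57°;  2α = 53.13°
edge 1: e_1 = (-2.21, +0.95);  n_1 = (+0.3949, +0.9187)
edge 4: e_4 = (+1.54, -1.43);  n_4 = (-0.6805, -0.7328)
∠(n_1, n_4) = 160.38°
δ = |180° − 160.38°| = 19.62°
19.62° ≤ 2α = 53.13°  →  valid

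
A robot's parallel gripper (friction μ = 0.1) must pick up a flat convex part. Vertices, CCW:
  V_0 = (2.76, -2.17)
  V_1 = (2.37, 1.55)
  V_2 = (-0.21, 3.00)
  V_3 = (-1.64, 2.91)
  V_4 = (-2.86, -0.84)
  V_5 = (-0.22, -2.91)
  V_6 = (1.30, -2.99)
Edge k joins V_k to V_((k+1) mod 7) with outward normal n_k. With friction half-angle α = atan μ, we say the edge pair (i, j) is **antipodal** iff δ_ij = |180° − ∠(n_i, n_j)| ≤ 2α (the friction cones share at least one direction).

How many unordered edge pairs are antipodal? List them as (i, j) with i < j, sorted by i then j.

α = atan 0.1 = 5.71°;  2α = 11.42°
n_0 = (+0.9945, +0.1043)
n_1 = (+0.4899, +0.8718)
n_2 = (-0.0628, +0.9980)
n_3 = (-0.9509, +0.3094)
n_4 = (-0.6170, -0.7869)
n_5 = (-0.0526, -0.9986)
n_6 = (+0.4897, -0.8719)
  (0,1): δ = 125.32°  ·
  (0,2): δ = 92.38°  ·
  (0,3): δ = 24.01°  ·
  (0,4): δ = 45.92°  ·
  (0,5): δ = 81.00°  ·
  (0,6): δ = 113.34°  ·
  (1,2): δ = 147.06°  ·
  (1,3): δ = 78.68°  ·
  (1,4): δ = 8.76°  ✓
  (1,5): δ = 26.32°  ·
  (1,6): δ = 58.66°  ·
  (2,3): δ = 111.62°  ·
  (2,4): δ = 41.70°  ·
  (2,5): δ = 6.61°  ✓
  (2,6): δ = 25.72°  ·
  (3,4): δ = 110.08°  ·
  (3,5): δ = 74.99°  ·
  (3,6): δ = 42.66°  ·
  (4,5): δ = 144.91°  ·
  (4,6): δ = 112.58°  ·
  (5,6): δ = 147.67°  ·
antipodal pairs: 2

count = 2; pairs: (1,4), (2,5)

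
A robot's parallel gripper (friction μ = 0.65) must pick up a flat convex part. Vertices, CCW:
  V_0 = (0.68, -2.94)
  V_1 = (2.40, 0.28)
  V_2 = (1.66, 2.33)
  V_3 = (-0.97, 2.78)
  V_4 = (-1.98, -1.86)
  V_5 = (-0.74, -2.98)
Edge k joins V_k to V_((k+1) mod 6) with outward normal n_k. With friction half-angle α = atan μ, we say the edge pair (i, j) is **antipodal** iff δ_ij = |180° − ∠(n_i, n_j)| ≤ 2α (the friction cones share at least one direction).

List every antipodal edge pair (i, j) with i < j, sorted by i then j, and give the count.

α = atan 0.65 = 33.02°;  2α = 66.05°
n_0 = (+0.8820, -0.4712)
n_1 = (+0.9406, +0.3395)
n_2 = (+0.1687, +0.9857)
n_3 = (-0.9771, +0.2127)
n_4 = (-0.6703, -0.7421)
n_5 = (+0.0282, -0.9996)
  (0,1): δ = 132.04°  ·
  (0,2): δ = 71.60°  ·
  (0,3): δ = 15.83°  ✓
  (0,4): δ = 76.02°  ·
  (0,5): δ = 119.72°  ·
  (1,2): δ = 119.56°  ·
  (1,3): δ = 32.13°  ✓
  (1,4): δ = 28.06°  ✓
  (1,5): δ = 71.77°  ·
  (2,3): δ = 92.57°  ·
  (2,4): δ = 32.38°  ✓
  (2,5): δ = 11.32°  ✓
  (3,4): δ = 119.81°  ·
  (3,5): δ = 76.11°  ·
  (4,5): δ = 136.30°  ·
antipodal pairs: 5

count = 5; pairs: (0,3), (1,3), (1,4), (2,4), (2,5)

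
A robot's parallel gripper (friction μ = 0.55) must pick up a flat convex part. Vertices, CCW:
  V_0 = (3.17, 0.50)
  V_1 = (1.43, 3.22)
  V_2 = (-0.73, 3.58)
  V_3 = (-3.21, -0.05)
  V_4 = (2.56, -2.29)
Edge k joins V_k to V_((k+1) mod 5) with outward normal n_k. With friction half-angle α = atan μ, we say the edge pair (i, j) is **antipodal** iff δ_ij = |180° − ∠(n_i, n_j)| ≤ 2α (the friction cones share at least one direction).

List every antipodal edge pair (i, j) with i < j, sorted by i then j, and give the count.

α = atan 0.55 = 28.81°;  2α = 57.62°
n_0 = (+0.8424, +0.5389)
n_1 = (+0.1644, +0.9864)
n_2 = (-0.8257, +0.5641)
n_3 = (-0.3619, -0.9322)
n_4 = (+0.9769, -0.2136)
  (0,1): δ = 132.07°  ·
  (0,2): δ = 66.95°  ·
  (0,3): δ = 36.18°  ✓
  (0,4): δ = 135.06°  ·
  (1,2): δ = 114.88°  ·
  (1,3): δ = 11.75°  ✓
  (1,4): δ = 87.13°  ·
  (2,3): δ = 76.88°  ·
  (2,4): δ = 22.01°  ✓
  (3,4): δ = 81.12°  ·
antipodal pairs: 3

count = 3; pairs: (0,3), (1,3), (2,4)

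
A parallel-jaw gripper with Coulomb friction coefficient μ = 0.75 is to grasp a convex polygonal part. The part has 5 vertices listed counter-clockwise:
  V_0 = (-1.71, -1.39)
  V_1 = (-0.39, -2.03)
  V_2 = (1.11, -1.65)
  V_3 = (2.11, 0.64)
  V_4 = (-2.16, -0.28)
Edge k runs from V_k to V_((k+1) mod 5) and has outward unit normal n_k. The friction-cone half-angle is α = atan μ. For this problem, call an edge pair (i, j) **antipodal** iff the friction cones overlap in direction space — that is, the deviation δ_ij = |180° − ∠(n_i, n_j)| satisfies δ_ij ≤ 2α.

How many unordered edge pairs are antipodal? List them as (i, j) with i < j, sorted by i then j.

count = 4; pairs: (0,3), (1,3), (2,3), (2,4)

α = atan 0.75 = 36.87°;  2α = 73.74°
n_0 = (-0.4363, -0.8998)
n_1 = (+0.2456, -0.9694)
n_2 = (+0.9164, -0.4002)
n_3 = (-0.2106, +0.9776)
n_4 = (-0.9267, -0.3757)
  (0,1): δ = 139.92°  ·
  (0,2): δ = 87.72°  ·
  (0,3): δ = 38.03°  ✓
  (0,4): δ = 137.93°  ·
  (1,2): δ = 127.81°  ·
  (1,3): δ = 2.06°  ✓
  (1,4): δ = 97.85°  ·
  (2,3): δ = 54.25°  ✓
  (2,4): δ = 45.66°  ✓
  (3,4): δ = 80.09°  ·
antipodal pairs: 4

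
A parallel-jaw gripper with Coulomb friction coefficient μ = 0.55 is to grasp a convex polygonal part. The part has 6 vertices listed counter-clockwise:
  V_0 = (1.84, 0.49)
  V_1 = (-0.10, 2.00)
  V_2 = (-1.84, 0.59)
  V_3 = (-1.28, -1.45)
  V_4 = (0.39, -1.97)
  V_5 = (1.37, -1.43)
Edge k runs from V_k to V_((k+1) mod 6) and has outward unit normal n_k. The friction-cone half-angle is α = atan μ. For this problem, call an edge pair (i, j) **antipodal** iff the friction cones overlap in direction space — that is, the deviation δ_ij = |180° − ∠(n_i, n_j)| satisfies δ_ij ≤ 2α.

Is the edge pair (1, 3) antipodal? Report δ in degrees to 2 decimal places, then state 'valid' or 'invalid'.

δ = 56.31°, valid

α = atan 0.55 = 28.81°;  2α = 57.62°
edge 1: e_1 = (-1.74, -1.41);  n_1 = (-0.6296, +0.7769)
edge 3: e_3 = (+1.67, -0.52);  n_3 = (-0.2973, -0.9548)
∠(n_1, n_3) = 123.69°
δ = |180° − 123.69°| = 56.31°
56.31° ≤ 2α = 57.62°  →  valid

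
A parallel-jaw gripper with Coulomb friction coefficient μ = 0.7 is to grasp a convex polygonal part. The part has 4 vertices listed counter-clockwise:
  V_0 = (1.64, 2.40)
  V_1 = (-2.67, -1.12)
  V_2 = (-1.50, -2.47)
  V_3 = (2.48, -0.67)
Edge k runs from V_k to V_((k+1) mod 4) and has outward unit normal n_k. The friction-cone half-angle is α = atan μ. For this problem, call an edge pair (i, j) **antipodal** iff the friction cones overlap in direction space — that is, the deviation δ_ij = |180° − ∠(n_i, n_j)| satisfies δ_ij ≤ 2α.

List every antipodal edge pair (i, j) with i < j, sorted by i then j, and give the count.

count = 3; pairs: (0,2), (0,3), (1,3)

α = atan 0.7 = 34.99°;  2α = 69.98°
n_0 = (-0.6326, +0.7745)
n_1 = (-0.7557, -0.6549)
n_2 = (+0.4121, -0.9111)
n_3 = (+0.9645, +0.2639)
  (0,1): δ = 88.32°  ·
  (0,2): δ = 14.90°  ✓
  (0,3): δ = 66.06°  ✓
  (1,2): δ = 106.58°  ·
  (1,3): δ = 25.61°  ✓
  (2,3): δ = 99.03°  ·
antipodal pairs: 3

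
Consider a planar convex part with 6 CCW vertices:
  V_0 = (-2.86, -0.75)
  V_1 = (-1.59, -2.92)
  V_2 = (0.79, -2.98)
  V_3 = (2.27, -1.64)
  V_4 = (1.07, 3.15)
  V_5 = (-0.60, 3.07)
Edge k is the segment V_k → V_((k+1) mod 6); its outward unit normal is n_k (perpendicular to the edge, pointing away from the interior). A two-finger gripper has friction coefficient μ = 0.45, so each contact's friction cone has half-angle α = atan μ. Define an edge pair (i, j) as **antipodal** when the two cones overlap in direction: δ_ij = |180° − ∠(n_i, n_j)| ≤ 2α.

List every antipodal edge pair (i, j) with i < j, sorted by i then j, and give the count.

α = atan 0.45 = 24.23°;  2α = 48.46°
n_0 = (-0.8631, -0.5051)
n_1 = (-0.0252, -0.9997)
n_2 = (+0.6712, -0.7413)
n_3 = (+0.9700, +0.2430)
n_4 = (-0.0478, +0.9989)
n_5 = (-0.8607, +0.5092)
  (0,1): δ = 121.78°  ·
  (0,2): δ = 78.18°  ·
  (0,3): δ = 16.27°  ✓
  (0,4): δ = 62.40°  ·
  (0,5): δ = 119.05°  ·
  (1,2): δ = 136.40°  ·
  (1,3): δ = 74.49°  ·
  (1,4): δ = 4.19°  ✓
  (1,5): δ = 60.83°  ·
  (2,3): δ = 118.09°  ·
  (2,4): δ = 39.42°  ✓
  (2,5): δ = 17.23°  ✓
  (3,4): δ = 101.32°  ·
  (3,5): δ = 44.67°  ✓
  (4,5): δ = 123.35°  ·
antipodal pairs: 5

count = 5; pairs: (0,3), (1,4), (2,4), (2,5), (3,5)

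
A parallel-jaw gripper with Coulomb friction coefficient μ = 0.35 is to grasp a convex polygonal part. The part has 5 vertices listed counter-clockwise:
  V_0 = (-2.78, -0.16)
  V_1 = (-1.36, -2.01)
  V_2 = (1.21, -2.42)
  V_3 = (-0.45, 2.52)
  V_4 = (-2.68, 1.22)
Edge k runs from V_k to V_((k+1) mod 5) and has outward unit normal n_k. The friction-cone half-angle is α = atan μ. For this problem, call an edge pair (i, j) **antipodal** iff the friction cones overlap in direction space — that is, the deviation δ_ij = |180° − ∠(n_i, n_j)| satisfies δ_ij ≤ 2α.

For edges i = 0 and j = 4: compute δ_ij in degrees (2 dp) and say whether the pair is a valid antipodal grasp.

α = atan 0.35 = 19.29°;  2α = 38.58°
edge 0: e_0 = (+1.42, -1.85);  n_0 = (-0.7933, -0.6089)
edge 4: e_4 = (-0.10, -1.38);  n_4 = (-0.9974, +0.0723)
∠(n_0, n_4) = 41.65°
δ = |180° − 41.65°| = 138.35°
138.35° > 2α = 38.58°  →  invalid

δ = 138.35°, invalid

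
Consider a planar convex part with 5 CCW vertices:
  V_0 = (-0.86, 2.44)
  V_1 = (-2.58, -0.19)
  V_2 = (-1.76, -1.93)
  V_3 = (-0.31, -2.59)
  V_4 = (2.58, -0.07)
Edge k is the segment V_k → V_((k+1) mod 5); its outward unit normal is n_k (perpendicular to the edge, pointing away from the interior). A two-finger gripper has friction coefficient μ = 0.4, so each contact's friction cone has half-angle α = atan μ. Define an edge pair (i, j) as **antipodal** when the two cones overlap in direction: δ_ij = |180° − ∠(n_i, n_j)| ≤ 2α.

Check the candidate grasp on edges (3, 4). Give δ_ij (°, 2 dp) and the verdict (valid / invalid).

α = atan 0.4 = 21.80°;  2α = 43.60°
edge 3: e_3 = (+2.89, +2.52);  n_3 = (+0.6572, -0.7537)
edge 4: e_4 = (-3.44, +2.51);  n_4 = (+0.5894, +0.8078)
∠(n_3, n_4) = 102.80°
δ = |180° − 102.80°| = 77.20°
77.20° > 2α = 43.60°  →  invalid

δ = 77.20°, invalid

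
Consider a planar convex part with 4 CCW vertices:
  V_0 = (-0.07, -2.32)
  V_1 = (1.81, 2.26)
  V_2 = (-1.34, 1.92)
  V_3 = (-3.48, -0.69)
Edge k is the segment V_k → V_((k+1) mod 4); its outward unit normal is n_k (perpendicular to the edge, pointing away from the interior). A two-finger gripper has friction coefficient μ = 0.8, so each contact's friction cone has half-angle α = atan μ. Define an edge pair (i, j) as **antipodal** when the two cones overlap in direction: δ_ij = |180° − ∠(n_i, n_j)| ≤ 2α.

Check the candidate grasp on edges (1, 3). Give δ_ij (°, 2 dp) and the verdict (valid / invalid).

δ = 31.71°, valid

α = atan 0.8 = 38.66°;  2α = 77.32°
edge 1: e_1 = (-3.15, -0.34);  n_1 = (-0.1073, +0.9942)
edge 3: e_3 = (+3.41, -1.63);  n_3 = (-0.4313, -0.9022)
∠(n_1, n_3) = 148.29°
δ = |180° − 148.29°| = 31.71°
31.71° ≤ 2α = 77.32°  →  valid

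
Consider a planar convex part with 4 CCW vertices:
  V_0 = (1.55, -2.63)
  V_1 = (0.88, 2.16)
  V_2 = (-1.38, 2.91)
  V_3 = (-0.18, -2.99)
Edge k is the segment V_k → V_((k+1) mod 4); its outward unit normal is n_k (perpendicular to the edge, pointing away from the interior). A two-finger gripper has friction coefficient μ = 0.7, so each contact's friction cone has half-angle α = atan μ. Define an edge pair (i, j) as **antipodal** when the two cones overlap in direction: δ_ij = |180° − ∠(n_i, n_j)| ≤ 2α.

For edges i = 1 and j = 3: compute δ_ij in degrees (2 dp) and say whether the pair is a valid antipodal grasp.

δ = 30.11°, valid

α = atan 0.7 = 34.99°;  2α = 69.98°
edge 1: e_1 = (-2.26, +0.75);  n_1 = (+0.3150, +0.9491)
edge 3: e_3 = (+1.73, +0.36);  n_3 = (+0.2037, -0.9790)
∠(n_1, n_3) = 149.89°
δ = |180° − 149.89°| = 30.11°
30.11° ≤ 2α = 69.98°  →  valid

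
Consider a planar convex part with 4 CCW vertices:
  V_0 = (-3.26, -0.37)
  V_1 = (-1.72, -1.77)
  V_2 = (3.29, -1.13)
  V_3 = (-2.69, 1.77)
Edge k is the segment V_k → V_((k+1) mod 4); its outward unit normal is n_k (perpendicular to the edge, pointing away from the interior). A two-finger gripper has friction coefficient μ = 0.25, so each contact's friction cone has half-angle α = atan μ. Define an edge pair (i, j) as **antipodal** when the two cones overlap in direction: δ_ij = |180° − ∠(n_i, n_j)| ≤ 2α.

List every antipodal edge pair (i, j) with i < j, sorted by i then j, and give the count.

α = atan 0.25 = 14.04°;  2α = 28.07°
n_0 = (-0.6727, -0.7399)
n_1 = (+0.1267, -0.9919)
n_2 = (+0.4363, +0.8998)
n_3 = (-0.9663, +0.2574)
  (0,1): δ = 130.45°  ·
  (0,2): δ = 16.40°  ✓
  (0,3): δ = 117.36°  ·
  (1,2): δ = 33.15°  ·
  (1,3): δ = 67.81°  ·
  (2,3): δ = 79.04°  ·
antipodal pairs: 1

count = 1; pairs: (0,2)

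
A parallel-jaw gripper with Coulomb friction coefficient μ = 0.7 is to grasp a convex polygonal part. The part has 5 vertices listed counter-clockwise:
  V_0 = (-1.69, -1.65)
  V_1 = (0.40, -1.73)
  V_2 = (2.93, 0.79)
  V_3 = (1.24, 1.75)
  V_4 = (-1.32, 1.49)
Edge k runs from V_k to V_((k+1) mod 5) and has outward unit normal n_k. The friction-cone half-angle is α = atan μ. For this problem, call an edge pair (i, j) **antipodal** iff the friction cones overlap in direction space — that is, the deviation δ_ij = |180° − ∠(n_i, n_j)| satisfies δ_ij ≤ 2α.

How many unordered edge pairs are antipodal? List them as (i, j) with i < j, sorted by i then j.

count = 5; pairs: (0,2), (0,3), (1,3), (1,4), (2,4)

α = atan 0.7 = 34.99°;  2α = 69.98°
n_0 = (-0.0382, -0.9993)
n_1 = (+0.7057, -0.7085)
n_2 = (+0.4939, +0.8695)
n_3 = (-0.1010, +0.9949)
n_4 = (-0.9931, +0.1170)
  (0,1): δ = 132.92°  ·
  (0,2): δ = 27.41°  ✓
  (0,3): δ = 7.99°  ✓
  (0,4): δ = 85.47°  ·
  (1,2): δ = 74.49°  ·
  (1,3): δ = 39.09°  ✓
  (1,4): δ = 38.39°  ✓
  (2,3): δ = 144.60°  ·
  (2,4): δ = 67.12°  ✓
  (3,4): δ = 102.52°  ·
antipodal pairs: 5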